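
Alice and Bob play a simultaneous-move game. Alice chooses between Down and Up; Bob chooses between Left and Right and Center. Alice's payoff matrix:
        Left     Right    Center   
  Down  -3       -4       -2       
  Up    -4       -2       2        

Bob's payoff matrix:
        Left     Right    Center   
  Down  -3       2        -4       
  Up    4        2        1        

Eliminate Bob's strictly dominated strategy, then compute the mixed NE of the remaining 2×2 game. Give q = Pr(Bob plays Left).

q = 2/3

Bob's strategy Center is strictly dominated by Left: -3 > -4 and 4 > 1. Eliminate Center.
Set Alice's expected payoff from Down equal to that from Up:
  Alice's payoff from Down: q·(-3) + (1−q)·(-4) = q - 4
  Alice's payoff from Up: q·(-4) + (1−q)·(-2) = -2q - 2
  q - 4 = -2q - 2  ⇒  3q = 2  ⇒  q = 2/3.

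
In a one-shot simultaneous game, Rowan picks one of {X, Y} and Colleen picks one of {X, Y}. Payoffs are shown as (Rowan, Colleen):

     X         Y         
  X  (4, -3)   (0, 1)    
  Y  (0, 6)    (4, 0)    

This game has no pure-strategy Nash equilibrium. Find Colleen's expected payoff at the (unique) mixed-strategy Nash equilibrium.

Set Colleen's expected payoff from X equal to that from Y:
  Colleen's expected payoff from X: p·(-3) + (1−p)·6 = -9p + 6
  Colleen's expected payoff from Y: p·1 + (1−p)·0 = p
  -9p + 6 = p  ⇒  -10p = -6  ⇒  p = 3/5.
At equilibrium Colleen is indifferent across columns, so Colleen's payoff equals the payoff from X: (3/5)·(-3) + (2/5)·6 = 3/5.

3/5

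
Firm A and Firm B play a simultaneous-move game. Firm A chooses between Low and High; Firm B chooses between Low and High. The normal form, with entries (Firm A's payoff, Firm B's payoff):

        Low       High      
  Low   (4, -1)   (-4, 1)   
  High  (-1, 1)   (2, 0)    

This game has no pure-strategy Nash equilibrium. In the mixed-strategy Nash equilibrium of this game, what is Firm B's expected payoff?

1/3

For Firm B to be willing to mix, Firm B must be indifferent between Low and High, which pins down Firm A's mix.
  Firm B's payoff from Low: p·(-1) + (1−p)·1 = -2p + 1
  Firm B's payoff from High: p·1 + (1−p)·0 = p
  -2p + 1 = p  ⇒  -3p = -1  ⇒  p = 1/3.
At equilibrium Firm B is indifferent across columns, so Firm B's payoff equals the payoff from Low: (1/3)·(-1) + (2/3)·1 = 1/3.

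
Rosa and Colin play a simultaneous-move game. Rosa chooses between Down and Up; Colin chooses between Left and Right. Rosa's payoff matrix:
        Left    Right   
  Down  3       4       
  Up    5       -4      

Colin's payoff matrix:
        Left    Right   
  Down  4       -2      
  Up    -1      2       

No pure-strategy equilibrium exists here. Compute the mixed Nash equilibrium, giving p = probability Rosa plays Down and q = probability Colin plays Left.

For Colin to be willing to mix, Colin must be indifferent between Left and Right, which pins down Rosa's mix.
  Colin's payoff to Left: p·4 + (1−p)·(-1) = 5p - 1
  Colin's payoff to Right: p·(-2) + (1−p)·2 = -4p + 2
  5p - 1 = -4p + 2  ⇒  9p = 3  ⇒  p = 1/3.
For Rosa to be willing to mix, Rosa must be indifferent between Down and Up, which pins down Colin's mix.
  Rosa's payoff to Down: q·3 + (1−q)·4 = -q + 4
  Rosa's payoff to Up: q·5 + (1−q)·(-4) = 9q - 4
  -q + 4 = 9q - 4  ⇒  -10q = -8  ⇒  q = 4/5.

p = 1/3, q = 4/5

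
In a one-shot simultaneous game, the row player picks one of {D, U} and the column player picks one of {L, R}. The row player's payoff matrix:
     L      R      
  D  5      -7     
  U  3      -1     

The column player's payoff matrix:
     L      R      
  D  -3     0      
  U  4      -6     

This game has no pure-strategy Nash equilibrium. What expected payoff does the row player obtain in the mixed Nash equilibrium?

2

For the row player to be willing to mix, the row player must be indifferent between D and U, which pins down the column player's mix.
  the row player's payoff from D: q·5 + (1−q)·(-7) = 12q - 7
  the row player's payoff from U: q·3 + (1−q)·(-1) = 4q - 1
  12q - 7 = 4q - 1  ⇒  8q = 6  ⇒  q = 3/4.
At equilibrium the row player is indifferent across rows, so the row player's payoff equals the payoff from D: (3/4)·5 + (1/4)·(-7) = 2.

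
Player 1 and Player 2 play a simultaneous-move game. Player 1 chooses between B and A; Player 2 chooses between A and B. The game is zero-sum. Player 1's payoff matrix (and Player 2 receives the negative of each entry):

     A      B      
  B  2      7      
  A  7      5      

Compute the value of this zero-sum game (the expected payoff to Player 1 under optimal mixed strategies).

Player 2's mix must leave Player 1 indifferent between B and A.
  Player 1's payoff to B: q·2 + (1−q)·7 = -5q + 7
  Player 1's payoff to A: q·7 + (1−q)·5 = 2q + 5
  -5q + 7 = 2q + 5  ⇒  -7q = -2  ⇒  q = 2/7.
The value is Player 1's expected payoff against this mix (using B): (2/7)·2 + (5/7)·7 = 39/7.

v = 39/7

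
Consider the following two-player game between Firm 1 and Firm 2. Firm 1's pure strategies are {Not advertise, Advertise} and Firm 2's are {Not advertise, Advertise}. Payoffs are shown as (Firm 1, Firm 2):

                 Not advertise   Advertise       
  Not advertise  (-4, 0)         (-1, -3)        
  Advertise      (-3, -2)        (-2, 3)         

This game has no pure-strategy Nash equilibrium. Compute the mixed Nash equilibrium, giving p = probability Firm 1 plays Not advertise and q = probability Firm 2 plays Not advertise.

p = 5/8, q = 1/2

Set Firm 2's expected payoff from Not advertise equal to that from Advertise:
  Firm 2's payoff to Not advertise: p·0 + (1−p)·(-2) = 2p - 2
  Firm 2's payoff to Advertise: p·(-3) + (1−p)·3 = -6p + 3
  2p - 2 = -6p + 3  ⇒  8p = 5  ⇒  p = 5/8.
For Firm 1 to be willing to mix, Firm 1 must be indifferent between Not advertise and Advertise, which pins down Firm 2's mix.
  Firm 1's expected payoff from Not advertise: q·(-4) + (1−q)·(-1) = -3q - 1
  Firm 1's expected payoff from Advertise: q·(-3) + (1−q)·(-2) = -q - 2
  -3q - 1 = -q - 2  ⇒  -2q = -1  ⇒  q = 1/2.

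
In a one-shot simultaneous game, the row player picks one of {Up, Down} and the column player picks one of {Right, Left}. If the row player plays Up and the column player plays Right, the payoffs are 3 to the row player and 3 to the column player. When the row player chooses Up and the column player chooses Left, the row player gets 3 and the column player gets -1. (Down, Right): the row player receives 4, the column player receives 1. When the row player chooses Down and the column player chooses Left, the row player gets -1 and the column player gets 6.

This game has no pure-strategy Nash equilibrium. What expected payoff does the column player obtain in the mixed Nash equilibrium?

19/9

For the column player to be willing to mix, the column player must be indifferent between Right and Left, which pins down the row player's mix.
  the column player's expected payoff from Right: p·3 + (1−p)·1 = 2p + 1
  the column player's expected payoff from Left: p·(-1) + (1−p)·6 = -7p + 6
  2p + 1 = -7p + 6  ⇒  9p = 5  ⇒  p = 5/9.
At equilibrium the column player is indifferent across columns, so the column player's payoff equals the payoff from Right: (5/9)·3 + (4/9)·1 = 19/9.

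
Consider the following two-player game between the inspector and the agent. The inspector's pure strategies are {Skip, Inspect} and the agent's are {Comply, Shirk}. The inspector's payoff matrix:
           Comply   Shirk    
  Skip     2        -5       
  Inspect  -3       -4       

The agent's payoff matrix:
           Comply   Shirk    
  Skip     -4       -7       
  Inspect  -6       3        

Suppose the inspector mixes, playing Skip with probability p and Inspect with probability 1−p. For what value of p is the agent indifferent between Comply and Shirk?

p = 3/4

The agent's indifference between Comply and Shirk determines the inspector's mixing probability p:
  the agent's payoff from Comply: p·(-4) + (1−p)·(-6) = 2p - 6
  the agent's payoff from Shirk: p·(-7) + (1−p)·3 = -10p + 3
  2p - 6 = -10p + 3  ⇒  12p = 9  ⇒  p = 3/4.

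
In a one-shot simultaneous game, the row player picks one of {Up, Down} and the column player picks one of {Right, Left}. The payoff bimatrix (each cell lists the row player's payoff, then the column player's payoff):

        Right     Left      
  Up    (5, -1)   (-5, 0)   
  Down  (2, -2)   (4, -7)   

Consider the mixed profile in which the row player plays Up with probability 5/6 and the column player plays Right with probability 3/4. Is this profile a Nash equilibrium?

Yes

Check the column player's indifference given the row player's mix p = 5/6:
  payoff from Right = -7/6; payoff from Left = -7/6 — equal.
Check the row player's indifference given the column player's mix q = 3/4:
  payoff from Up = 5/2; payoff from Down = 5/2 — equal.
Both players are indifferent, so neither can profitably deviate.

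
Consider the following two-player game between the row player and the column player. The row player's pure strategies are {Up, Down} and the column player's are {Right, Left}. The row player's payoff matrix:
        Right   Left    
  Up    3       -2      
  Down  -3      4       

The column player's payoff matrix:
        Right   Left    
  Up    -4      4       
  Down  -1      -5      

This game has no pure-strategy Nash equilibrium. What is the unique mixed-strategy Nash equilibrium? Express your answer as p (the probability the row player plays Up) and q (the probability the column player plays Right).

The column player's indifference between Right and Left determines the row player's mixing probability p:
  the column player's payoff to Right: p·(-4) + (1−p)·(-1) = -3p - 1
  the column player's payoff to Left: p·4 + (1−p)·(-5) = 9p - 5
  -3p - 1 = 9p - 5  ⇒  -12p = -4  ⇒  p = 1/3.
The row player's indifference between Up and Down determines the column player's mixing probability q:
  the row player's payoff from Up: q·3 + (1−q)·(-2) = 5q - 2
  the row player's payoff from Down: q·(-3) + (1−q)·4 = -7q + 4
  5q - 2 = -7q + 4  ⇒  12q = 6  ⇒  q = 1/2.

p = 1/3, q = 1/2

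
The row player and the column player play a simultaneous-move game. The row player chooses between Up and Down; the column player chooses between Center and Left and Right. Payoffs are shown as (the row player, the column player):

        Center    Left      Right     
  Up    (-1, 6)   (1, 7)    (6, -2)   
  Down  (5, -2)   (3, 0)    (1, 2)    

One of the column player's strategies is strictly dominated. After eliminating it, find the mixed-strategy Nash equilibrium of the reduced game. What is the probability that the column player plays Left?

The column player's strategy Center is strictly dominated by Left: 7 > 6 and 0 > -2. Eliminate Center.
Set the row player's expected payoff from Up equal to that from Down:
  the row player's expected payoff from Up: q·1 + (1−q)·6 = -5q + 6
  the row player's expected payoff from Down: q·3 + (1−q)·1 = 2q + 1
  -5q + 6 = 2q + 1  ⇒  -7q = -5  ⇒  q = 5/7.

q = 5/7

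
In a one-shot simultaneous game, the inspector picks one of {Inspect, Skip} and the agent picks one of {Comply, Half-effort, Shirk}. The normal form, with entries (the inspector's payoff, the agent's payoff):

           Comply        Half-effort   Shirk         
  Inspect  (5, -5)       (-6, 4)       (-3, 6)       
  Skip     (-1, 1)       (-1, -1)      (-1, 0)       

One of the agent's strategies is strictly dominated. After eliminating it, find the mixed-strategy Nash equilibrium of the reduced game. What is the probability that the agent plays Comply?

q = 1/4

The agent's strategy Half-effort is strictly dominated by Shirk: 6 > 4 and 0 > -1. Eliminate Half-effort.
Set the inspector's expected payoff from Inspect equal to that from Skip:
  the inspector's payoff from Inspect: q·5 + (1−q)·(-3) = 8q - 3
  the inspector's payoff from Skip: q·(-1) + (1−q)·(-1) = -1
  8q - 3 = -1  ⇒  8q = 2  ⇒  q = 1/4.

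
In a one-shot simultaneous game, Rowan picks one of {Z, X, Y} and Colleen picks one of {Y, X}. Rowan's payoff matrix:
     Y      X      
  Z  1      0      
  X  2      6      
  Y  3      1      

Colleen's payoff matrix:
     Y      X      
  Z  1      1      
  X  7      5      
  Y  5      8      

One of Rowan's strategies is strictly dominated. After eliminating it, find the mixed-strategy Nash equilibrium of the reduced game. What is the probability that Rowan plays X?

p = 3/5

Rowan's strategy Z is strictly dominated by Y: 3 > 1 and 1 > 0. Eliminate Z.
For Colleen to be willing to mix, Colleen must be indifferent between Y and X, which pins down Rowan's mix.
  Colleen's payoff to Y: p·7 + (1−p)·5 = 2p + 5
  Colleen's payoff to X: p·5 + (1−p)·8 = -3p + 8
  2p + 5 = -3p + 8  ⇒  5p = 3  ⇒  p = 3/5.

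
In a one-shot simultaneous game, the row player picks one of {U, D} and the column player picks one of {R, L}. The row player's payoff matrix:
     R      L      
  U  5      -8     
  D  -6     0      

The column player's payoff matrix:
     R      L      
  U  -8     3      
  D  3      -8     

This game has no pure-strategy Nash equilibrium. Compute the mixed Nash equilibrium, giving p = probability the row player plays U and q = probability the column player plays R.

p = 1/2, q = 8/19

The column player's indifference between R and L determines the row player's mixing probability p:
  the column player's payoff from R: p·(-8) + (1−p)·3 = -11p + 3
  the column player's payoff from L: p·3 + (1−p)·(-8) = 11p - 8
  -11p + 3 = 11p - 8  ⇒  -22p = -11  ⇒  p = 1/2.
In a mixed equilibrium the row player is indifferent between U and D; this condition fixes q.
  the row player's expected payoff from U: q·5 + (1−q)·(-8) = 13q - 8
  the row player's expected payoff from D: q·(-6) + (1−q)·0 = -6q
  13q - 8 = -6q  ⇒  19q = 8  ⇒  q = 8/19.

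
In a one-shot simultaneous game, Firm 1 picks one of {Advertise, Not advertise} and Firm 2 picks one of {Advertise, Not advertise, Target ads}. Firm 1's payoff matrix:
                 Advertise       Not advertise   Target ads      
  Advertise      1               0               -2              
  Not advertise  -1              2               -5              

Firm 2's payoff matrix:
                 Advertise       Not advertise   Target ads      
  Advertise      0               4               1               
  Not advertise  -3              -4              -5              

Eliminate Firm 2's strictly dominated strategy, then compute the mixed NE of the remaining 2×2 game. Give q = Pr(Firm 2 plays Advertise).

Firm 2's strategy Target ads is strictly dominated by Not advertise: 4 > 1 and -4 > -5. Eliminate Target ads.
For Firm 1 to be willing to mix, Firm 1 must be indifferent between Advertise and Not advertise, which pins down Firm 2's mix.
  Firm 1's expected payoff from Advertise: q·1 + (1−q)·0 = q
  Firm 1's expected payoff from Not advertise: q·(-1) + (1−q)·2 = -3q + 2
  q = -3q + 2  ⇒  4q = 2  ⇒  q = 1/2.

q = 1/2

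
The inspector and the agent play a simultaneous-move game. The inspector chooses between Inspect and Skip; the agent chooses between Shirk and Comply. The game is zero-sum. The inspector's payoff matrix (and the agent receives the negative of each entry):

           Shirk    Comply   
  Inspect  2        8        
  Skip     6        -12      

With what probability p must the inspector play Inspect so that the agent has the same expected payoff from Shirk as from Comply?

For the agent to be willing to mix, the agent must be indifferent between Shirk and Comply, which pins down the inspector's mix.
  the agent's payoff to Shirk: p·(-2) + (1−p)·(-6) = 4p - 6
  the agent's payoff to Comply: p·(-8) + (1−p)·12 = -20p + 12
  4p - 6 = -20p + 12  ⇒  24p = 18  ⇒  p = 3/4.

p = 3/4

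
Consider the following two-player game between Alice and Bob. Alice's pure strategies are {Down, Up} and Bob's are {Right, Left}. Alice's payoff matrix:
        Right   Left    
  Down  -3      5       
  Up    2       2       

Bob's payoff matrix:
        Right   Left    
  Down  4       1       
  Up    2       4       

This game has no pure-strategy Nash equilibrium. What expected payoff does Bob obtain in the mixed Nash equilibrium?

For Bob to be willing to mix, Bob must be indifferent between Right and Left, which pins down Alice's mix.
  Bob's expected payoff from Right: p·4 + (1−p)·2 = 2p + 2
  Bob's expected payoff from Left: p·1 + (1−p)·4 = -3p + 4
  2p + 2 = -3p + 4  ⇒  5p = 2  ⇒  p = 2/5.
At equilibrium Bob is indifferent across columns, so Bob's payoff equals the payoff from Right: (2/5)·4 + (3/5)·2 = 14/5.

14/5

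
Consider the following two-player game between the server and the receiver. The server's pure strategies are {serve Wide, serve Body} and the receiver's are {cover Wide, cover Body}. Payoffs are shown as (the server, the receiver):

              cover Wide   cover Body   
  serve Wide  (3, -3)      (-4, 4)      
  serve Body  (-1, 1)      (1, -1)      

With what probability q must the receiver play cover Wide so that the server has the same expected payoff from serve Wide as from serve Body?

Set the server's expected payoff from serve Wide equal to that from serve Body:
  the server's expected payoff from serve Wide: q·3 + (1−q)·(-4) = 7q - 4
  the server's expected payoff from serve Body: q·(-1) + (1−q)·1 = -2q + 1
  7q - 4 = -2q + 1  ⇒  9q = 5  ⇒  q = 5/9.

q = 5/9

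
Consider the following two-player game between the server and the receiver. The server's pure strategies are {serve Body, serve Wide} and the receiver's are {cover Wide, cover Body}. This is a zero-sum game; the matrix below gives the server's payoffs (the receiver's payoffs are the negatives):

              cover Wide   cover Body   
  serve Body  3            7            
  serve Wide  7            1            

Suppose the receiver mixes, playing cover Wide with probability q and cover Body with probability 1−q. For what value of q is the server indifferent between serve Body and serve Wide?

For the server to be willing to mix, the server must be indifferent between serve Body and serve Wide, which pins down the receiver's mix.
  the server's payoff to serve Body: q·3 + (1−q)·7 = -4q + 7
  the server's payoff to serve Wide: q·7 + (1−q)·1 = 6q + 1
  -4q + 7 = 6q + 1  ⇒  -10q = -6  ⇒  q = 3/5.

q = 3/5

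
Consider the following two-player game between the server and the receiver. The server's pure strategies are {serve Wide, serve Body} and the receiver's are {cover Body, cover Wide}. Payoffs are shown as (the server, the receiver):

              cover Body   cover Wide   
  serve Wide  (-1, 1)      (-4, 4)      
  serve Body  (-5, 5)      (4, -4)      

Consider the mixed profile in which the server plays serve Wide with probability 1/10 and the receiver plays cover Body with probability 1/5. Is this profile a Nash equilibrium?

No

Given the server's mix p = 1/10, the receiver's payoff from cover Body is 23/5 but from cover Wide is -16/5. The receiver strictly prefers cover Body, so the receiver would not mix.
So the proposed profile is not a Nash equilibrium.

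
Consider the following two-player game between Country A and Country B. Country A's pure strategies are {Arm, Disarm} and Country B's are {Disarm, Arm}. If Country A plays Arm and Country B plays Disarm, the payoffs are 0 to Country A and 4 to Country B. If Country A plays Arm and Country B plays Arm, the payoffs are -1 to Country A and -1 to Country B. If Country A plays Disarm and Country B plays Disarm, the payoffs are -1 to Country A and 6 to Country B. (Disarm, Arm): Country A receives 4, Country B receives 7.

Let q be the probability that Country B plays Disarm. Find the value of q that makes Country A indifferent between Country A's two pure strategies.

q = 5/6

Country A's indifference between Arm and Disarm determines Country B's mixing probability q:
  Country A's expected payoff from Arm: q·0 + (1−q)·(-1) = q - 1
  Country A's expected payoff from Disarm: q·(-1) + (1−q)·4 = -5q + 4
  q - 1 = -5q + 4  ⇒  6q = 5  ⇒  q = 5/6.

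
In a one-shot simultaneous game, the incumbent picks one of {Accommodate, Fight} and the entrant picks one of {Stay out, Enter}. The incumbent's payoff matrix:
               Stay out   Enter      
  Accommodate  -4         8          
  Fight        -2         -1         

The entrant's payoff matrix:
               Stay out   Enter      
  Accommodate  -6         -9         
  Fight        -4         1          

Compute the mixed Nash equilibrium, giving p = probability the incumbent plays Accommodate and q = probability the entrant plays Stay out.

p = 5/8, q = 9/11

The entrant's indifference between Stay out and Enter determines the incumbent's mixing probability p:
  the entrant's payoff from Stay out: p·(-6) + (1−p)·(-4) = -2p - 4
  the entrant's payoff from Enter: p·(-9) + (1−p)·1 = -10p + 1
  -2p - 4 = -10p + 1  ⇒  8p = 5  ⇒  p = 5/8.
The incumbent's indifference between Accommodate and Fight determines the entrant's mixing probability q:
  the incumbent's payoff to Accommodate: q·(-4) + (1−q)·8 = -12q + 8
  the incumbent's payoff to Fight: q·(-2) + (1−q)·(-1) = -q - 1
  -12q + 8 = -q - 1  ⇒  -11q = -9  ⇒  q = 9/11.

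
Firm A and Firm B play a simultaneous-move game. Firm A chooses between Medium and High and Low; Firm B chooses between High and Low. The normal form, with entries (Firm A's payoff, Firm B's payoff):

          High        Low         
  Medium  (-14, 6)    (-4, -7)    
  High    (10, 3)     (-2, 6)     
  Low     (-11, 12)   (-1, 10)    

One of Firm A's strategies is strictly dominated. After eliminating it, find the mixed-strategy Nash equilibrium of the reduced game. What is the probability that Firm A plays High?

p = 2/5

Firm A's strategy Medium is strictly dominated by Low: -11 > -14 and -1 > -4. Eliminate Medium.
For Firm B to be willing to mix, Firm B must be indifferent between High and Low, which pins down Firm A's mix.
  Firm B's expected payoff from High: p·3 + (1−p)·12 = -9p + 12
  Firm B's expected payoff from Low: p·6 + (1−p)·10 = -4p + 10
  -9p + 12 = -4p + 10  ⇒  -5p = -2  ⇒  p = 2/5.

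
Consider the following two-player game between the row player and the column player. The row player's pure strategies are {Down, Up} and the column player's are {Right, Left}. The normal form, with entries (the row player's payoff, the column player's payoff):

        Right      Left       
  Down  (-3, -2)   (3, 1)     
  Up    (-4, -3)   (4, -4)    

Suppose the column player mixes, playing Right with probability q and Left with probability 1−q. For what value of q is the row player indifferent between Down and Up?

In a mixed equilibrium the row player is indifferent between Down and Up; this condition fixes q.
  the row player's expected payoff from Down: q·(-3) + (1−q)·3 = -6q + 3
  the row player's expected payoff from Up: q·(-4) + (1−q)·4 = -8q + 4
  -6q + 3 = -8q + 4  ⇒  2q = 1  ⇒  q = 1/2.

q = 1/2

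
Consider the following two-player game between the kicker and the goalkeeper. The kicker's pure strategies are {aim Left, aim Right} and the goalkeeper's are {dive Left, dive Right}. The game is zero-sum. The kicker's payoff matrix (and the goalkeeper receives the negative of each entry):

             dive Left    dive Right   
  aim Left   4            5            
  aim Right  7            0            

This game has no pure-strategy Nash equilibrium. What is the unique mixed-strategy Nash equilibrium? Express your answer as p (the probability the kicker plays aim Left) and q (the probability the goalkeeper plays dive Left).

In a mixed equilibrium the goalkeeper is indifferent between dive Left and dive Right; this condition fixes p.
  the goalkeeper's payoff from dive Left: p·(-4) + (1−p)·(-7) = 3p - 7
  the goalkeeper's payoff from dive Right: p·(-5) + (1−p)·0 = -5p
  3p - 7 = -5p  ⇒  8p = 7  ⇒  p = 7/8.
The kicker's indifference between aim Left and aim Right determines the goalkeeper's mixing probability q:
  the kicker's expected payoff from aim Left: q·4 + (1−q)·5 = -q + 5
  the kicker's expected payoff from aim Right: q·7 + (1−q)·0 = 7q
  -q + 5 = 7q  ⇒  -8q = -5  ⇒  q = 5/8.

p = 7/8, q = 5/8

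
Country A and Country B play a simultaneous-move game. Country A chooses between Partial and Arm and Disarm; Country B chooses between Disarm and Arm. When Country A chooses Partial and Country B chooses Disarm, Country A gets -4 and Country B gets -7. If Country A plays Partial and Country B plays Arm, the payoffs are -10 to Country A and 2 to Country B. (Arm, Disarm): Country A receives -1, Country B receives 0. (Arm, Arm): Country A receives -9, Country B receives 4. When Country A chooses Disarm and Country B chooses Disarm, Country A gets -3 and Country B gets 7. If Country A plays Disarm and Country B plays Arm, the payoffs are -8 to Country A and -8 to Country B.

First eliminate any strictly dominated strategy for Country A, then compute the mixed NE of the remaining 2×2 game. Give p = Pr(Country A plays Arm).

p = 15/19

Country A's strategy Partial is strictly dominated by Disarm: -3 > -4 and -8 > -10. Eliminate Partial.
Set Country B's expected payoff from Disarm equal to that from Arm:
  Country B's expected payoff from Disarm: p·0 + (1−p)·7 = -7p + 7
  Country B's expected payoff from Arm: p·4 + (1−p)·(-8) = 12p - 8
  -7p + 7 = 12p - 8  ⇒  -19p = -15  ⇒  p = 15/19.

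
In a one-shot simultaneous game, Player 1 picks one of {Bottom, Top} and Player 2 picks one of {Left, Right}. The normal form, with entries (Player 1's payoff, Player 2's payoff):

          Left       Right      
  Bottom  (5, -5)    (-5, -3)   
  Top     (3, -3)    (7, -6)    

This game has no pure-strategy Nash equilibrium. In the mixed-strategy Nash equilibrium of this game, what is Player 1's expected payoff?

In a mixed equilibrium Player 1 is indifferent between Bottom and Top; this condition fixes q.
  Player 1's expected payoff from Bottom: q·5 + (1−q)·(-5) = 10q - 5
  Player 1's expected payoff from Top: q·3 + (1−q)·7 = -4q + 7
  10q - 5 = -4q + 7  ⇒  14q = 12  ⇒  q = 6/7.
At equilibrium Player 1 is indifferent across rows, so Player 1's payoff equals the payoff from Bottom: (6/7)·5 + (1/7)·(-5) = 25/7.

25/7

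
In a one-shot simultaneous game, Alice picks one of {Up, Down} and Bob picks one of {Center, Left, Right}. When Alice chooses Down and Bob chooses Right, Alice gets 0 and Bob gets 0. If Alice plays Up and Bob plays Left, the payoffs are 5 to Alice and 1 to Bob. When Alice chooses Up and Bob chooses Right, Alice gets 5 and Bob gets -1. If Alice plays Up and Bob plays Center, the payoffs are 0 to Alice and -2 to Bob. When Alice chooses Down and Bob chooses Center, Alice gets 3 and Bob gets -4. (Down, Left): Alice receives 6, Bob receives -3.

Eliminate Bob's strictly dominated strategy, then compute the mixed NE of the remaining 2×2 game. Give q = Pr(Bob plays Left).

Bob's strategy Center is strictly dominated by Left: 1 > -2 and -3 > -4. Eliminate Center.
For Alice to be willing to mix, Alice must be indifferent between Up and Down, which pins down Bob's mix.
  Alice's payoff from Up: q·5 + (1−q)·5 = 5
  Alice's payoff from Down: q·6 + (1−q)·0 = 6q
  5 = 6q  ⇒  -6q = -5  ⇒  q = 5/6.

q = 5/6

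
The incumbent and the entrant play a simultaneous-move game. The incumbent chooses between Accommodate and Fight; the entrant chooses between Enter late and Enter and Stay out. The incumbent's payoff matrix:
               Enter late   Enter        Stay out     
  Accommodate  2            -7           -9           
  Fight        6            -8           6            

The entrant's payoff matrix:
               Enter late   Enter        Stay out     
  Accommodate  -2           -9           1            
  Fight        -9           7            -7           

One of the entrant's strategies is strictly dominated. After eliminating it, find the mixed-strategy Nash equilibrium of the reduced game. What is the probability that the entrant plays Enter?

q = 15/16

The entrant's strategy Enter late is strictly dominated by Stay out: 1 > -2 and -7 > -9. Eliminate Enter late.
The entrant's mix must leave the incumbent indifferent between Accommodate and Fight.
  the incumbent's payoff to Accommodate: q·(-7) + (1−q)·(-9) = 2q - 9
  the incumbent's payoff to Fight: q·(-8) + (1−q)·6 = -14q + 6
  2q - 9 = -14q + 6  ⇒  16q = 15  ⇒  q = 15/16.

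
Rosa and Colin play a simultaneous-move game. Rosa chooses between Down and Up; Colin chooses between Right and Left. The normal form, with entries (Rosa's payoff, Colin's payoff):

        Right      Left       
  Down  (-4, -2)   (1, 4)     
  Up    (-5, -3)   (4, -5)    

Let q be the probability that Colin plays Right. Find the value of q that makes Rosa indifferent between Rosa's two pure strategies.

Set Rosa's expected payoff from Down equal to that from Up:
  Rosa's payoff to Down: q·(-4) + (1−q)·1 = -5q + 1
  Rosa's payoff to Up: q·(-5) + (1−q)·4 = -9q + 4
  -5q + 1 = -9q + 4  ⇒  4q = 3  ⇒  q = 3/4.

q = 3/4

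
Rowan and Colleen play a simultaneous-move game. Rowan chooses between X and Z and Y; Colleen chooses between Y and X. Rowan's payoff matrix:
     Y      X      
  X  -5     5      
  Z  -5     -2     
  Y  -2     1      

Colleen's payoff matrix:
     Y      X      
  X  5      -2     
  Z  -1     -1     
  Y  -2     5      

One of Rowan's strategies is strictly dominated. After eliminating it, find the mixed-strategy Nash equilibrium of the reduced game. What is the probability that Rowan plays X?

p = 1/2

Rowan's strategy Z is strictly dominated by Y: -2 > -5 and 1 > -2. Eliminate Z.
Colleen's indifference between Y and X determines Rowan's mixing probability p:
  Colleen's payoff to Y: p·5 + (1−p)·(-2) = 7p - 2
  Colleen's payoff to X: p·(-2) + (1−p)·5 = -7p + 5
  7p - 2 = -7p + 5  ⇒  14p = 7  ⇒  p = 1/2.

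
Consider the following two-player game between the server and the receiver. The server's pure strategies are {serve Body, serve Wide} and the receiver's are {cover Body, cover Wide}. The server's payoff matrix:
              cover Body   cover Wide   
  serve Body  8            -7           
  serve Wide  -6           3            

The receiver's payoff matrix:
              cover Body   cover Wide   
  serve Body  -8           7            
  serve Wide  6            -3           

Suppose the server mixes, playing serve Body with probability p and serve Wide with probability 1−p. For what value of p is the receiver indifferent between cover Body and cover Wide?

The server's mix must leave the receiver indifferent between cover Body and cover Wide.
  the receiver's payoff to cover Body: p·(-8) + (1−p)·6 = -14p + 6
  the receiver's payoff to cover Wide: p·7 + (1−p)·(-3) = 10p - 3
  -14p + 6 = 10p - 3  ⇒  -24p = -9  ⇒  p = 3/8.

p = 3/8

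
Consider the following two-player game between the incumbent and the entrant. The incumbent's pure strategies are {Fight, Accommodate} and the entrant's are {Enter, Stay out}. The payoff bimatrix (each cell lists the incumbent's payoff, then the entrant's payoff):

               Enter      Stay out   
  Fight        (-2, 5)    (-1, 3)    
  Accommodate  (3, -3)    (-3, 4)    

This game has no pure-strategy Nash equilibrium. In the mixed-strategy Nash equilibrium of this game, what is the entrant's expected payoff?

29/9

Set the entrant's expected payoff from Enter equal to that from Stay out:
  the entrant's payoff from Enter: p·5 + (1−p)·(-3) = 8p - 3
  the entrant's payoff from Stay out: p·3 + (1−p)·4 = -p + 4
  8p - 3 = -p + 4  ⇒  9p = 7  ⇒  p = 7/9.
At equilibrium the entrant is indifferent across columns, so the entrant's payoff equals the payoff from Enter: (7/9)·5 + (2/9)·(-3) = 29/9.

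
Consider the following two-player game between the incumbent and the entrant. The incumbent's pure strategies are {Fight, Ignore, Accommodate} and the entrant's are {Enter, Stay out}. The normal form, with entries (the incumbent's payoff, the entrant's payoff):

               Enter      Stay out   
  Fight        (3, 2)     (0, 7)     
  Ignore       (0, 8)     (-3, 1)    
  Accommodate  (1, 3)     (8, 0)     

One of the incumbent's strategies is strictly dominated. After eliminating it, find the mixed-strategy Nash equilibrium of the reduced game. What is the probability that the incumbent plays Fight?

The incumbent's strategy Ignore is strictly dominated by Fight: 3 > 0 and 0 > -3. Eliminate Ignore.
Set the entrant's expected payoff from Enter equal to that from Stay out:
  the entrant's expected payoff from Enter: p·2 + (1−p)·3 = -p + 3
  the entrant's expected payoff from Stay out: p·7 + (1−p)·0 = 7p
  -p + 3 = 7p  ⇒  -8p = -3  ⇒  p = 3/8.

p = 3/8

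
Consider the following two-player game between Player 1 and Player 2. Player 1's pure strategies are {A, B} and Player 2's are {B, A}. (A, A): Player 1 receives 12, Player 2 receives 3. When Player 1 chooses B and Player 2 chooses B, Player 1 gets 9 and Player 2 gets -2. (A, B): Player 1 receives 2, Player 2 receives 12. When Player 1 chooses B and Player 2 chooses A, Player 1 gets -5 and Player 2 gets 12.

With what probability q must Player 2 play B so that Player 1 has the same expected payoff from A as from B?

Player 2's mix must leave Player 1 indifferent between A and B.
  Player 1's expected payoff from A: q·2 + (1−q)·12 = -10q + 12
  Player 1's expected payoff from B: q·9 + (1−q)·(-5) = 14q - 5
  -10q + 12 = 14q - 5  ⇒  -24q = -17  ⇒  q = 17/24.

q = 17/24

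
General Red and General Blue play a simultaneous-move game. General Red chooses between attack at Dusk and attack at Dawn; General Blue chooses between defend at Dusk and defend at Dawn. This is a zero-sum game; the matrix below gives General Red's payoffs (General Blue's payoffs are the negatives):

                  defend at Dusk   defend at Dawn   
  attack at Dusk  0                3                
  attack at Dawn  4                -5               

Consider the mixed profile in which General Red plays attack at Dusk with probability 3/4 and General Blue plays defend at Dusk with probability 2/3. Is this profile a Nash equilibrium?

Yes

Check General Blue's indifference given General Red's mix p = 3/4:
  payoff from defend at Dusk = -1; payoff from defend at Dawn = -1 — equal.
Check General Red's indifference given General Blue's mix q = 2/3:
  payoff from attack at Dusk = 1; payoff from attack at Dawn = 1 — equal.
Both players are indifferent, so neither can profitably deviate.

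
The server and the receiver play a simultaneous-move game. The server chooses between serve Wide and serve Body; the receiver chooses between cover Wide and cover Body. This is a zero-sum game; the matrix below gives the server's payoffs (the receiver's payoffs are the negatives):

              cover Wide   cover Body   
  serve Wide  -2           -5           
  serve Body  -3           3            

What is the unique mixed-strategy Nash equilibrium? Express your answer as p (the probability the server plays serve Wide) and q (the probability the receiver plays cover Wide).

p = 2/3, q = 8/9

In a mixed equilibrium the receiver is indifferent between cover Wide and cover Body; this condition fixes p.
  the receiver's payoff from cover Wide: p·2 + (1−p)·3 = -p + 3
  the receiver's payoff from cover Body: p·5 + (1−p)·(-3) = 8p - 3
  -p + 3 = 8p - 3  ⇒  -9p = -6  ⇒  p = 2/3.
In a mixed equilibrium the server is indifferent between serve Wide and serve Body; this condition fixes q.
  the server's expected payoff from serve Wide: q·(-2) + (1−q)·(-5) = 3q - 5
  the server's expected payoff from serve Body: q·(-3) + (1−q)·3 = -6q + 3
  3q - 5 = -6q + 3  ⇒  9q = 8  ⇒  q = 8/9.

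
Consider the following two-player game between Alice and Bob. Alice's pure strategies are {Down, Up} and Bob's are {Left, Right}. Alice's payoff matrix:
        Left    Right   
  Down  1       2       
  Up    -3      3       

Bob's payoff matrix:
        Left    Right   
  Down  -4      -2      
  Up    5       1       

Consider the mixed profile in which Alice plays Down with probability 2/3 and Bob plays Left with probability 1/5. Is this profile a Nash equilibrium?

Check Bob's indifference given Alice's mix p = 2/3:
  payoff from Left = -1; payoff from Right = -1 — equal.
Check Alice's indifference given Bob's mix q = 1/5:
  payoff from Down = 9/5; payoff from Up = 9/5 — equal.
Both players are indifferent, so neither can profitably deviate.

Yes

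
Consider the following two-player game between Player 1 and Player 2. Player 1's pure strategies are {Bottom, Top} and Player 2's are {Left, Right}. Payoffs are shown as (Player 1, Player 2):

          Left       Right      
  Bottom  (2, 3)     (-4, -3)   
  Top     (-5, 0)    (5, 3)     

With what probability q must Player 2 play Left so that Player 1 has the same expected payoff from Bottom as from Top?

For Player 1 to be willing to mix, Player 1 must be indifferent between Bottom and Top, which pins down Player 2's mix.
  Player 1's expected payoff from Bottom: q·2 + (1−q)·(-4) = 6q - 4
  Player 1's expected payoff from Top: q·(-5) + (1−q)·5 = -10q + 5
  6q - 4 = -10q + 5  ⇒  16q = 9  ⇒  q = 9/16.

q = 9/16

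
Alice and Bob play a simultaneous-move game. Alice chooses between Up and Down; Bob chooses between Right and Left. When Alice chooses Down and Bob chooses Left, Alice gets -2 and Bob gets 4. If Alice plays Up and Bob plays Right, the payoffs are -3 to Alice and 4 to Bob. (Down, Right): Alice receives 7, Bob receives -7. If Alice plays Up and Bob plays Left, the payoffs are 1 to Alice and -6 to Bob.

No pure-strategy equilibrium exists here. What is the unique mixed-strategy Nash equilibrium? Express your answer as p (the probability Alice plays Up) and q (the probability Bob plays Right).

p = 11/21, q = 3/13

For Bob to be willing to mix, Bob must be indifferent between Right and Left, which pins down Alice's mix.
  Bob's expected payoff from Right: p·4 + (1−p)·(-7) = 11p - 7
  Bob's expected payoff from Left: p·(-6) + (1−p)·4 = -10p + 4
  11p - 7 = -10p + 4  ⇒  21p = 11  ⇒  p = 11/21.
In a mixed equilibrium Alice is indifferent between Up and Down; this condition fixes q.
  Alice's payoff to Up: q·(-3) + (1−q)·1 = -4q + 1
  Alice's payoff to Down: q·7 + (1−q)·(-2) = 9q - 2
  -4q + 1 = 9q - 2  ⇒  -13q = -3  ⇒  q = 3/13.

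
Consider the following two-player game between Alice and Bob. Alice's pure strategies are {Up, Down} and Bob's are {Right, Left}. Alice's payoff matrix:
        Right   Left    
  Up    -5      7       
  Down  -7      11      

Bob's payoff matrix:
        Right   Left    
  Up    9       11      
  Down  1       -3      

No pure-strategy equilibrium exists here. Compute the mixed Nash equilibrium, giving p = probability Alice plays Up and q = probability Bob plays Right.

p = 2/3, q = 2/3

Set Bob's expected payoff from Right equal to that from Left:
  Bob's expected payoff from Right: p·9 + (1−p)·1 = 8p + 1
  Bob's expected payoff from Left: p·11 + (1−p)·(-3) = 14p - 3
  8p + 1 = 14p - 3  ⇒  -6p = -4  ⇒  p = 2/3.
Set Alice's expected payoff from Up equal to that from Down:
  Alice's payoff from Up: q·(-5) + (1−q)·7 = -12q + 7
  Alice's payoff from Down: q·(-7) + (1−q)·11 = -18q + 11
  -12q + 7 = -18q + 11  ⇒  6q = 4  ⇒  q = 2/3.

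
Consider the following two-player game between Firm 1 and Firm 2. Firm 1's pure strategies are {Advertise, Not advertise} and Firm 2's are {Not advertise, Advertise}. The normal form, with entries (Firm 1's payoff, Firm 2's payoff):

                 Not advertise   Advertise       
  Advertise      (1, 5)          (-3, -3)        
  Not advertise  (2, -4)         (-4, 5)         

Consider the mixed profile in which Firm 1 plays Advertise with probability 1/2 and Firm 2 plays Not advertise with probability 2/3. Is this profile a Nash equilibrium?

No

Given Firm 1's mix p = 1/2, Firm 2's payoff from Not advertise is 1/2 but from Advertise is 1. Firm 2 strictly prefers Advertise, so Firm 2 would not mix.
So the proposed profile is not a Nash equilibrium.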